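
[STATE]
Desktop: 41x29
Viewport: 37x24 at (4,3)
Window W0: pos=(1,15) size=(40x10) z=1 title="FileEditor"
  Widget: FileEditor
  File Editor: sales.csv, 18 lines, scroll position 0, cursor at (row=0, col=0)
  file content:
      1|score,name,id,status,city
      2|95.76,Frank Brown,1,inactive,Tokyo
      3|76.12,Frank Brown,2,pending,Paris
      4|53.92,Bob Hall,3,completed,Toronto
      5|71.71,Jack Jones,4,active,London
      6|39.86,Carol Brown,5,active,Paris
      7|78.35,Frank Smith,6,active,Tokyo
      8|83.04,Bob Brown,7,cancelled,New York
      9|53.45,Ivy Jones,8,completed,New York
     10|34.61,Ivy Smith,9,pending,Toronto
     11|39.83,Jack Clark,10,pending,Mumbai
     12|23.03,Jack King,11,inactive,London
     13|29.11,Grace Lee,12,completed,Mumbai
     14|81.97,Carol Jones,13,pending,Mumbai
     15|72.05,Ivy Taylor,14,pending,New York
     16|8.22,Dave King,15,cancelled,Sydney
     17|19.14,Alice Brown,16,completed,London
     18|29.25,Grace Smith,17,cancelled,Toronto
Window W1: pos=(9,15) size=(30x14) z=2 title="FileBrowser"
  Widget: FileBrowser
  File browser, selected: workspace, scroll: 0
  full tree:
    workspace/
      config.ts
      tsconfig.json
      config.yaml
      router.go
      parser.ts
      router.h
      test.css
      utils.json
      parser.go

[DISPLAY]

                                     
                                     
                                     
                                     
                                     
                                     
                                     
                                     
                                     
                                     
                                     
                                     
━━━━━┏━━━━━━━━━━━━━━━━━━━━━━━━━━━━┓━┓
ileEd┃ FileBrowser                ┃ ┃
─────┠────────────────────────────┨─┨
ore,n┃> [-] workspace/            ┃▲┃
.76,F┃    config.ts               ┃█┃
.12,F┃    tsconfig.json           ┃░┃
.92,B┃    config.yaml             ┃░┃
.71,J┃    router.go               ┃░┃
.86,C┃    parser.ts               ┃▼┃
━━━━━┃    router.h                ┃━┛
     ┃    test.css                ┃  
     ┃    utils.json              ┃  


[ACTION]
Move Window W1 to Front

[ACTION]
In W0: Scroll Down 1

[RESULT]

                                     
                                     
                                     
                                     
                                     
                                     
                                     
                                     
                                     
                                     
                                     
                                     
━━━━━┏━━━━━━━━━━━━━━━━━━━━━━━━━━━━┓━┓
ileEd┃ FileBrowser                ┃ ┃
─────┠────────────────────────────┨─┨
.76,F┃> [-] workspace/            ┃▲┃
.12,F┃    config.ts               ┃█┃
.92,B┃    tsconfig.json           ┃░┃
.71,J┃    config.yaml             ┃░┃
.86,C┃    router.go               ┃░┃
.35,F┃    parser.ts               ┃▼┃
━━━━━┃    router.h                ┃━┛
     ┃    test.css                ┃  
     ┃    utils.json              ┃  


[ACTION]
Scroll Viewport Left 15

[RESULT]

                                     
                                     
                                     
                                     
                                     
                                     
                                     
                                     
                                     
                                     
                                     
                                     
 ┏━━━━━━━┏━━━━━━━━━━━━━━━━━━━━━━━━━━━
 ┃ FileEd┃ FileBrowser               
 ┠───────┠───────────────────────────
 ┃95.76,F┃> [-] workspace/           
 ┃76.12,F┃    config.ts              
 ┃53.92,B┃    tsconfig.json          
 ┃71.71,J┃    config.yaml            
 ┃39.86,C┃    router.go              
 ┃78.35,F┃    parser.ts              
 ┗━━━━━━━┃    router.h               
         ┃    test.css               
         ┃    utils.json             


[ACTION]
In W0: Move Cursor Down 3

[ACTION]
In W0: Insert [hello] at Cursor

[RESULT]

                                     
                                     
                                     
                                     
                                     
                                     
                                     
                                     
                                     
                                     
                                     
                                     
 ┏━━━━━━━┏━━━━━━━━━━━━━━━━━━━━━━━━━━━
 ┃ FileEd┃ FileBrowser               
 ┠───────┠───────────────────────────
 ┃95.76,F┃> [-] workspace/           
 ┃76.12,F┃    config.ts              
 ┃hello█3┃    tsconfig.json          
 ┃71.71,J┃    config.yaml            
 ┃39.86,C┃    router.go              
 ┃78.35,F┃    parser.ts              
 ┗━━━━━━━┃    router.h               
         ┃    test.css               
         ┃    utils.json             


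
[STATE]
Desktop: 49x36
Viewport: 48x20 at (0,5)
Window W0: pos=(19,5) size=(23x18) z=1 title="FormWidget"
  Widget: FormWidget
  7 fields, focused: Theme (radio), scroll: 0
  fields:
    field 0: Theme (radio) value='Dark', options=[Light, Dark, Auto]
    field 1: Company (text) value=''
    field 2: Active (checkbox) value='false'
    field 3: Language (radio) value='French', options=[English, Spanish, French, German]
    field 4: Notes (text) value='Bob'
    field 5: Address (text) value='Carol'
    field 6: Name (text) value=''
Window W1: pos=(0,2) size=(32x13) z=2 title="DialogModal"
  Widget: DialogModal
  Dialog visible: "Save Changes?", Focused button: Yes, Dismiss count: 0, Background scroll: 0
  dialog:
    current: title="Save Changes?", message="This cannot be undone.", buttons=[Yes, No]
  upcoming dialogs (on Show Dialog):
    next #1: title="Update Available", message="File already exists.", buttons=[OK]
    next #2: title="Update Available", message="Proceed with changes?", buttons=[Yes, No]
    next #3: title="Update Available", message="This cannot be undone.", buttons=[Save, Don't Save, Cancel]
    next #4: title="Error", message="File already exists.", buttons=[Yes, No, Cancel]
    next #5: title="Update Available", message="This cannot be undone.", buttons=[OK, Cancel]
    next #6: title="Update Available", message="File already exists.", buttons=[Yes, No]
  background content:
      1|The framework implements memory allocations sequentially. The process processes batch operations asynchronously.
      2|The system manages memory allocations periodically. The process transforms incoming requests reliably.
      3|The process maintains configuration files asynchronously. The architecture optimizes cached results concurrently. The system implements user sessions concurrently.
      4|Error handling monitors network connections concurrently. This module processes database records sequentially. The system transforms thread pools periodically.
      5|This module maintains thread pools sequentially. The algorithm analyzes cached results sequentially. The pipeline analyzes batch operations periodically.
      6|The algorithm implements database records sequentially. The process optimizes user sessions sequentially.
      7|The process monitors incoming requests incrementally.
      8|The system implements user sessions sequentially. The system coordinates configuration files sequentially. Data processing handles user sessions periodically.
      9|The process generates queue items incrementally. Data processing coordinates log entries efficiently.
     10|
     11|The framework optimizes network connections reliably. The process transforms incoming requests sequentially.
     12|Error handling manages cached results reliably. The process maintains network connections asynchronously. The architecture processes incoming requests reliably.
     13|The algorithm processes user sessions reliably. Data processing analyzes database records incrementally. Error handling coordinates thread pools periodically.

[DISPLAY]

┃The framework implements memor┃━━━━━━━━━┓      
┃The system manages memory allo┃         ┃      
┃Th┌────────────────────────┐ur┃─────────┨      
┃Er│     Save Changes?      │or┃  ( ) Lig┃      
┃Th│ This cannot be undone. │ p┃  [     ]┃      
┃Th│       [Yes]  No        │ab┃  [ ]    ┃      
┃Th└────────────────────────┘g ┃  ( ) Eng┃      
┃The system implements user ses┃  [Bob  ]┃      
┃The process generates queue it┃  [Carol]┃      
┗━━━━━━━━━━━━━━━━━━━━━━━━━━━━━━┛  [     ]┃      
                   ┃                     ┃      
                   ┃                     ┃      
                   ┃                     ┃      
                   ┃                     ┃      
                   ┃                     ┃      
                   ┃                     ┃      
                   ┃                     ┃      
                   ┗━━━━━━━━━━━━━━━━━━━━━┛      
                                                
                                                


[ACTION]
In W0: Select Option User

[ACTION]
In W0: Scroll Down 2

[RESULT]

┃The framework implements memor┃━━━━━━━━━┓      
┃The system manages memory allo┃         ┃      
┃Th┌────────────────────────┐ur┃─────────┨      
┃Er│     Save Changes?      │or┃  [ ]    ┃      
┃Th│ This cannot be undone. │ p┃  ( ) Eng┃      
┃Th│       [Yes]  No        │ab┃  [Bob  ]┃      
┃Th└────────────────────────┘g ┃  [Carol]┃      
┃The system implements user ses┃  [     ]┃      
┃The process generates queue it┃         ┃      
┗━━━━━━━━━━━━━━━━━━━━━━━━━━━━━━┛         ┃      
                   ┃                     ┃      
                   ┃                     ┃      
                   ┃                     ┃      
                   ┃                     ┃      
                   ┃                     ┃      
                   ┃                     ┃      
                   ┃                     ┃      
                   ┗━━━━━━━━━━━━━━━━━━━━━┛      
                                                
                                                


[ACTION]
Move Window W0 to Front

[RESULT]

┃The framework impl┏━━━━━━━━━━━━━━━━━━━━━┓      
┃The system manages┃ FormWidget          ┃      
┃Th┌───────────────┠─────────────────────┨      
┃Er│     Save Chang┃  Active:     [ ]    ┃      
┃Th│ This cannot be┃  Language:   ( ) Eng┃      
┃Th│       [Yes]  N┃  Notes:      [Bob  ]┃      
┃Th└───────────────┃  Address:    [Carol]┃      
┃The system impleme┃  Name:       [     ]┃      
┃The process genera┃                     ┃      
┗━━━━━━━━━━━━━━━━━━┃                     ┃      
                   ┃                     ┃      
                   ┃                     ┃      
                   ┃                     ┃      
                   ┃                     ┃      
                   ┃                     ┃      
                   ┃                     ┃      
                   ┃                     ┃      
                   ┗━━━━━━━━━━━━━━━━━━━━━┛      
                                                
                                                


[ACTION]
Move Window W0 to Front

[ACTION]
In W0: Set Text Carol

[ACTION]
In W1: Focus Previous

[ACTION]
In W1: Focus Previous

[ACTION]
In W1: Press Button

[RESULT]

┃The framework impl┏━━━━━━━━━━━━━━━━━━━━━┓      
┃The system manages┃ FormWidget          ┃      
┃The process mainta┠─────────────────────┨      
┃Error handling mon┃  Active:     [ ]    ┃      
┃This module mainta┃  Language:   ( ) Eng┃      
┃The algorithm impl┃  Notes:      [Bob  ]┃      
┃The process monito┃  Address:    [Carol]┃      
┃The system impleme┃  Name:       [     ]┃      
┃The process genera┃                     ┃      
┗━━━━━━━━━━━━━━━━━━┃                     ┃      
                   ┃                     ┃      
                   ┃                     ┃      
                   ┃                     ┃      
                   ┃                     ┃      
                   ┃                     ┃      
                   ┃                     ┃      
                   ┃                     ┃      
                   ┗━━━━━━━━━━━━━━━━━━━━━┛      
                                                
                                                


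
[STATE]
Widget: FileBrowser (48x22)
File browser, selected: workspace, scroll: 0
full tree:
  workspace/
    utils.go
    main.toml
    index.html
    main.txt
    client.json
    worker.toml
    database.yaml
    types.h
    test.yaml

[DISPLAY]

> [-] workspace/                                
    utils.go                                    
    main.toml                                   
    index.html                                  
    main.txt                                    
    client.json                                 
    worker.toml                                 
    database.yaml                               
    types.h                                     
    test.yaml                                   
                                                
                                                
                                                
                                                
                                                
                                                
                                                
                                                
                                                
                                                
                                                
                                                


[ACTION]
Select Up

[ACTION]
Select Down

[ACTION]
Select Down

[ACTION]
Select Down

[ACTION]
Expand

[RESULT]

  [-] workspace/                                
    utils.go                                    
    main.toml                                   
  > index.html                                  
    main.txt                                    
    client.json                                 
    worker.toml                                 
    database.yaml                               
    types.h                                     
    test.yaml                                   
                                                
                                                
                                                
                                                
                                                
                                                
                                                
                                                
                                                
                                                
                                                
                                                


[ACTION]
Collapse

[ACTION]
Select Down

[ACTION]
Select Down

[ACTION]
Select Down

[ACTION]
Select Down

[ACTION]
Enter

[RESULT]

  [-] workspace/                                
    utils.go                                    
    main.toml                                   
    index.html                                  
    main.txt                                    
    client.json                                 
    worker.toml                                 
  > database.yaml                               
    types.h                                     
    test.yaml                                   
                                                
                                                
                                                
                                                
                                                
                                                
                                                
                                                
                                                
                                                
                                                
                                                


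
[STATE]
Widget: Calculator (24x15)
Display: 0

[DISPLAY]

                       0
┌───┬───┬───┬───┐       
│ 7 │ 8 │ 9 │ ÷ │       
├───┼───┼───┼───┤       
│ 4 │ 5 │ 6 │ × │       
├───┼───┼───┼───┤       
│ 1 │ 2 │ 3 │ - │       
├───┼───┼───┼───┤       
│ 0 │ . │ = │ + │       
├───┼───┼───┼───┤       
│ C │ MC│ MR│ M+│       
└───┴───┴───┴───┘       
                        
                        
                        


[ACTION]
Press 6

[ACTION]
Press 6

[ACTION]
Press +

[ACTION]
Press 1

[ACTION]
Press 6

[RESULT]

                      16
┌───┬───┬───┬───┐       
│ 7 │ 8 │ 9 │ ÷ │       
├───┼───┼───┼───┤       
│ 4 │ 5 │ 6 │ × │       
├───┼───┼───┼───┤       
│ 1 │ 2 │ 3 │ - │       
├───┼───┼───┼───┤       
│ 0 │ . │ = │ + │       
├───┼───┼───┼───┤       
│ C │ MC│ MR│ M+│       
└───┴───┴───┴───┘       
                        
                        
                        


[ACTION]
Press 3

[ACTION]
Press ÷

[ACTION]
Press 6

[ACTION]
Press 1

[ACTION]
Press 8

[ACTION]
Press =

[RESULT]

            0.3705501618
┌───┬───┬───┬───┐       
│ 7 │ 8 │ 9 │ ÷ │       
├───┼───┼───┼───┤       
│ 4 │ 5 │ 6 │ × │       
├───┼───┼───┼───┤       
│ 1 │ 2 │ 3 │ - │       
├───┼───┼───┼───┤       
│ 0 │ . │ = │ + │       
├───┼───┼───┼───┤       
│ C │ MC│ MR│ M+│       
└───┴───┴───┴───┘       
                        
                        
                        


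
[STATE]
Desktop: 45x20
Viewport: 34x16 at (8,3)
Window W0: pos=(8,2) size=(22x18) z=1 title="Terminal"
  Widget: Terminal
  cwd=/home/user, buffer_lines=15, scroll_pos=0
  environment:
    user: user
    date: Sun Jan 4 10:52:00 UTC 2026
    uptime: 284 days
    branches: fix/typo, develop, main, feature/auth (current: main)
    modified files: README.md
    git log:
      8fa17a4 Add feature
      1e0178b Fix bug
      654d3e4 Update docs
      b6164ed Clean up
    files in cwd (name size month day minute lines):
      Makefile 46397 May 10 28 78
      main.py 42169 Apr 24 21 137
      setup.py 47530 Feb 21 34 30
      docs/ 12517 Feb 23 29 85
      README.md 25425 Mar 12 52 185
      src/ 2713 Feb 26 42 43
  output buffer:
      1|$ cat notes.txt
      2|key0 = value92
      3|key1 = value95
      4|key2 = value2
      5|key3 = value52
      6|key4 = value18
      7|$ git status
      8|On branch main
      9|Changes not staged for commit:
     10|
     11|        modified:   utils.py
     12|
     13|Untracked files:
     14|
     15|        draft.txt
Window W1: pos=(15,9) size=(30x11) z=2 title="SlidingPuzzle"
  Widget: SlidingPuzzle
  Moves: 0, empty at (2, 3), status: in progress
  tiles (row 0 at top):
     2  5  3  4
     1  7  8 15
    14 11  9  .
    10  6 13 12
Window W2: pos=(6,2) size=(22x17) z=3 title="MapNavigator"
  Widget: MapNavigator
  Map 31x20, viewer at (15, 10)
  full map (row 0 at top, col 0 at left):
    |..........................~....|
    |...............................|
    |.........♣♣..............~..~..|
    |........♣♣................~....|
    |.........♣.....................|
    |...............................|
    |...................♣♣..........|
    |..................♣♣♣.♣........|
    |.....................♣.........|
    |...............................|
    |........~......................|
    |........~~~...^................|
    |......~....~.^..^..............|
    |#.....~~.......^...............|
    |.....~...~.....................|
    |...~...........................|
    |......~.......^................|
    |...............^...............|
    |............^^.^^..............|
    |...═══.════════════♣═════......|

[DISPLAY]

MapNavigator       ┃ ┃            
───────────────────┨─┨            
...♣...............┃ ┃            
...................┃ ┃            
.............♣♣....┃ ┃            
............♣♣♣.♣..┃ ┃            
...............♣...┃━━━━━━━━━━━━━━
...................┃le            
..~......@.........┃──────────────
..~~~...^..........┃───┬────┐     
~....~.^..^........┃ 3 │  4 │     
~~.......^.........┃───┼────┤     
...~...............┃ 8 │ 15 │     
...................┃───┼────┤     
~.......^..........┃ 9 │    │     
━━━━━━━━━━━━━━━━━━━┛───┼────┤     


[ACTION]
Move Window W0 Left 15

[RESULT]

MapNavigator       ┃              
───────────────────┨              
...♣...............┃              
...................┃              
.............♣♣....┃              
............♣♣♣.♣..┃              
...............♣...┃━━━━━━━━━━━━━━
...................┃le            
..~......@.........┃──────────────
..~~~...^..........┃───┬────┐     
~....~.^..^........┃ 3 │  4 │     
~~.......^.........┃───┼────┤     
...~...............┃ 8 │ 15 │     
...................┃───┼────┤     
~.......^..........┃ 9 │    │     
━━━━━━━━━━━━━━━━━━━┛───┼────┤     


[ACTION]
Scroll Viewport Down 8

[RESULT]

───────────────────┨              
...♣...............┃              
...................┃              
.............♣♣....┃              
............♣♣♣.♣..┃              
...............♣...┃━━━━━━━━━━━━━━
...................┃le            
..~......@.........┃──────────────
..~~~...^..........┃───┬────┐     
~....~.^..^........┃ 3 │  4 │     
~~.......^.........┃───┼────┤     
...~...............┃ 8 │ 15 │     
...................┃───┼────┤     
~.......^..........┃ 9 │    │     
━━━━━━━━━━━━━━━━━━━┛───┼────┤     
━━━━━━━┗━━━━━━━━━━━━━━━━━━━━━━━━━━


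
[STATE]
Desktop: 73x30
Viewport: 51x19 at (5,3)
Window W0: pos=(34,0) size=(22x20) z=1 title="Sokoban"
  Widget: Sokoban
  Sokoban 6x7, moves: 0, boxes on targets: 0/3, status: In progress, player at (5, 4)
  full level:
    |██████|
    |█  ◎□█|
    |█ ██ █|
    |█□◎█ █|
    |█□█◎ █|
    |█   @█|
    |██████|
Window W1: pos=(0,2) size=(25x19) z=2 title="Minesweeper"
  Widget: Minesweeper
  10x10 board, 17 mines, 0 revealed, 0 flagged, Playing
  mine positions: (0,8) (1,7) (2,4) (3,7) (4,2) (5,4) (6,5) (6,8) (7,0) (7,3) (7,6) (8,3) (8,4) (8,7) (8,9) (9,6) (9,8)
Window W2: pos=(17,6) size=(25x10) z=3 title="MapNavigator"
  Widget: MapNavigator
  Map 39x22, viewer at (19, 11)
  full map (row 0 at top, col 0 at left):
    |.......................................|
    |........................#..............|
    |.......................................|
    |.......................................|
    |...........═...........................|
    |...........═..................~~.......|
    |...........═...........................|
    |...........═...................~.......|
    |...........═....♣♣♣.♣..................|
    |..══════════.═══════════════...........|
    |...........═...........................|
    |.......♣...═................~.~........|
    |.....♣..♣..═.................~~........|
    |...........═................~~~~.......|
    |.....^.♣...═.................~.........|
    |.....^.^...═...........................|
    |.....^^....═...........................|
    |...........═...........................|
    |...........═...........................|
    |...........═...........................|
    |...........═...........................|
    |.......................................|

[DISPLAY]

esweeper           ┃         ┃██████              ┃
───────────────────┨         ┃█  ◎□█              ┃
■■■■■■             ┃         ┃█ ██ █              ┃
■■■■■■      ┏━━━━━━━━━━━━━━━━━━━━━━━┓             ┃
■■■■■■      ┃ MapNavigator          ┃             ┃
■■■■■■      ┠───────────────────────┨             ┃
■■■■■■      ┃...═....♣♣♣.♣..........┃             ┃
■■■■■■      ┃════.═══════════════...┃0  0/3       ┃
■■■■■■      ┃...═...................┃             ┃
■■■■■■      ┃...═.......@........~.~┃             ┃
■■■■■■      ┃♣..═.................~~┃             ┃
■■■■■■      ┃...═................~~~┃             ┃
            ┗━━━━━━━━━━━━━━━━━━━━━━━┛             ┃
                   ┃         ┃                    ┃
                   ┃         ┃                    ┃
                   ┃         ┃                    ┃
                   ┃         ┗━━━━━━━━━━━━━━━━━━━━┛
━━━━━━━━━━━━━━━━━━━┛                               
                                                   


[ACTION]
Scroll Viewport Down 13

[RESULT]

■■■■■■      ┃...═...................┃             ┃
■■■■■■      ┃...═.......@........~.~┃             ┃
■■■■■■      ┃♣..═.................~~┃             ┃
■■■■■■      ┃...═................~~~┃             ┃
            ┗━━━━━━━━━━━━━━━━━━━━━━━┛             ┃
                   ┃         ┃                    ┃
                   ┃         ┃                    ┃
                   ┃         ┃                    ┃
                   ┃         ┗━━━━━━━━━━━━━━━━━━━━┛
━━━━━━━━━━━━━━━━━━━┛                               
                                                   
                                                   
                                                   
                                                   
                                                   
                                                   
                                                   
                                                   
                                                   


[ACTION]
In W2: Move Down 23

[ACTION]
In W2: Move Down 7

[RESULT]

■■■■■■      ┃...═...................┃             ┃
■■■■■■      ┃...........@...........┃             ┃
■■■■■■      ┃                       ┃             ┃
■■■■■■      ┃                       ┃             ┃
            ┗━━━━━━━━━━━━━━━━━━━━━━━┛             ┃
                   ┃         ┃                    ┃
                   ┃         ┃                    ┃
                   ┃         ┃                    ┃
                   ┃         ┗━━━━━━━━━━━━━━━━━━━━┛
━━━━━━━━━━━━━━━━━━━┛                               
                                                   
                                                   
                                                   
                                                   
                                                   
                                                   
                                                   
                                                   
                                                   


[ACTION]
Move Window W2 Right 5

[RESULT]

■■■■■■           ┃...═...................┃        ┃
■■■■■■           ┃...........@...........┃        ┃
■■■■■■           ┃                       ┃        ┃
■■■■■■           ┃                       ┃        ┃
                 ┗━━━━━━━━━━━━━━━━━━━━━━━┛        ┃
                   ┃         ┃                    ┃
                   ┃         ┃                    ┃
                   ┃         ┃                    ┃
                   ┃         ┗━━━━━━━━━━━━━━━━━━━━┛
━━━━━━━━━━━━━━━━━━━┛                               
                                                   
                                                   
                                                   
                                                   
                                                   
                                                   
                                                   
                                                   
                                                   


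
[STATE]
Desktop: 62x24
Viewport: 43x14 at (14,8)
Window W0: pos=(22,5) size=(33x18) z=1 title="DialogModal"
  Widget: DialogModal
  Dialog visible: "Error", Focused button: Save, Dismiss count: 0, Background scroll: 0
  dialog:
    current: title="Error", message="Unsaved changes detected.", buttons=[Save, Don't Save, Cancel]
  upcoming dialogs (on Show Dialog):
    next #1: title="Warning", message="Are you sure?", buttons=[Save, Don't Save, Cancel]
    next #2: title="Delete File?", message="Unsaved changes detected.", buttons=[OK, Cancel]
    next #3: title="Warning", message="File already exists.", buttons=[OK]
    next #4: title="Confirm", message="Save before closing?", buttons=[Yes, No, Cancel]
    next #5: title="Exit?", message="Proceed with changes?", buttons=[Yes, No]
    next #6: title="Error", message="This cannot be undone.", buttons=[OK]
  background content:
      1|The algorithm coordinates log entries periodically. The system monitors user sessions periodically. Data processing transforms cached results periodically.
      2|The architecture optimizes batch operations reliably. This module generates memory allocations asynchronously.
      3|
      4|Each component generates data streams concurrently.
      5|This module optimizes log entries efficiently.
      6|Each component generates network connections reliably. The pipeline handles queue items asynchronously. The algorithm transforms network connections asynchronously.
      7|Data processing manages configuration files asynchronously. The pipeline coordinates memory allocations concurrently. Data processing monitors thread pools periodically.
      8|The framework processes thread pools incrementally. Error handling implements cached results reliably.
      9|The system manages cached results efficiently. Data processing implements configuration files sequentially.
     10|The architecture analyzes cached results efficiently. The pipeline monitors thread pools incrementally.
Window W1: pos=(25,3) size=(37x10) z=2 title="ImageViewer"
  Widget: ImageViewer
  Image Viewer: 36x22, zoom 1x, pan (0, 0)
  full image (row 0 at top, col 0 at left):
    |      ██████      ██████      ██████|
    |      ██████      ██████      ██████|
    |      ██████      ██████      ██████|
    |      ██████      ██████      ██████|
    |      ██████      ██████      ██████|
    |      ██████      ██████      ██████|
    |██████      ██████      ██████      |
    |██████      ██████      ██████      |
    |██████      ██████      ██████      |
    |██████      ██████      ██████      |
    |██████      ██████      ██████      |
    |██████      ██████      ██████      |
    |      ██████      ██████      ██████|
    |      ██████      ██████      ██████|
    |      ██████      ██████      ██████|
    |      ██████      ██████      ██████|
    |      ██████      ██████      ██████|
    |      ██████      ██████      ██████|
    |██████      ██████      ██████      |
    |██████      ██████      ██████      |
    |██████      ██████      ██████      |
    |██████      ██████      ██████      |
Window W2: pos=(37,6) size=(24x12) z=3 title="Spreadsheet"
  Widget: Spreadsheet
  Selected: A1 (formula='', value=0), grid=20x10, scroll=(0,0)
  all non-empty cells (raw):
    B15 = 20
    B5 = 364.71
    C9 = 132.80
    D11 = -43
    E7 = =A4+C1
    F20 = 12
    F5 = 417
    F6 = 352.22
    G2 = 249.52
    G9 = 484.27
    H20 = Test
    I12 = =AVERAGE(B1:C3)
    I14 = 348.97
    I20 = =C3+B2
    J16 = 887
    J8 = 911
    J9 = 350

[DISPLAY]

        ┃Th┃      █████┠───────────────────
        ┃Th┃      █████┃A1:                
        ┃  ┃      █████┃       A       B   
        ┃Ea┃      █████┃-------------------
        ┃Th┗━━━━━━━━━━━┃  1      [0]       
        ┃Ea│          E┃  2        0       
        ┃Da│Unsaved cha┃  3        0       
        ┃Th│[Save]  Don┃  4        0       
        ┃Th└───────────┃  5        0  364.7
        ┃The architectu┗━━━━━━━━━━━━━━━━━━━
        ┃                               ┃  
        ┃                               ┃  
        ┃                               ┃  
        ┃                               ┃  


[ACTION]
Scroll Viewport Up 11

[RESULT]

                                           
                                           
                                           
           ┏━━━━━━━━━━━━━━━━━━━━━━━━━━━━━━━
           ┃ ImageViewer                   
        ┏━━┠───────────────────────────────
        ┃ D┃      █████┏━━━━━━━━━━━━━━━━━━━
        ┠──┃      █████┃ Spreadsheet       
        ┃Th┃      █████┠───────────────────
        ┃Th┃      █████┃A1:                
        ┃  ┃      █████┃       A       B   
        ┃Ea┃      █████┃-------------------
        ┃Th┗━━━━━━━━━━━┃  1      [0]       
        ┃Ea│          E┃  2        0       


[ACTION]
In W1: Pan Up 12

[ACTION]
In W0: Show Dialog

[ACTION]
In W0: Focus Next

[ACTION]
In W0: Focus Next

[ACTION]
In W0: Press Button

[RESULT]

                                           
                                           
                                           
           ┏━━━━━━━━━━━━━━━━━━━━━━━━━━━━━━━
           ┃ ImageViewer                   
        ┏━━┠───────────────────────────────
        ┃ D┃      █████┏━━━━━━━━━━━━━━━━━━━
        ┠──┃      █████┃ Spreadsheet       
        ┃Th┃      █████┠───────────────────
        ┃Th┃      █████┃A1:                
        ┃  ┃      █████┃       A       B   
        ┃Ea┃      █████┃-------------------
        ┃Th┗━━━━━━━━━━━┃  1      [0]       
        ┃Each component┃  2        0       


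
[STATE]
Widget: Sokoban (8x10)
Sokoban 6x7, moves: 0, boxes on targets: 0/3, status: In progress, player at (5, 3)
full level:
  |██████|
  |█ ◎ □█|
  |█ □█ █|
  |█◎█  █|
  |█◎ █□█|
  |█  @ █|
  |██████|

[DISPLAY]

██████  
█ ◎ □█  
█ □█ █  
█◎█  █  
█◎ █□█  
█  @ █  
██████  
Moves: 0
        
        


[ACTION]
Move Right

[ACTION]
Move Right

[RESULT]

██████  
█ ◎ □█  
█ □█ █  
█◎█  █  
█◎ █□█  
█   @█  
██████  
Moves: 1
        
        


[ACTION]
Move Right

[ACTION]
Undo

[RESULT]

██████  
█ ◎ □█  
█ □█ █  
█◎█  █  
█◎ █□█  
█  @ █  
██████  
Moves: 0
        
        
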